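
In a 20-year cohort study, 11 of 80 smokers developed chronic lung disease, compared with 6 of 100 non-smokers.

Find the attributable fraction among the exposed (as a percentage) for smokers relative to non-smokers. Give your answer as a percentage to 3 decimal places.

56.364%

risk, smokers = 11/80 = 0.1375
risk, non-smokers = 6/100 = 0.0600
AR% = (0.1375 − 0.0600) / 0.1375 = 0.5636 → 56.364%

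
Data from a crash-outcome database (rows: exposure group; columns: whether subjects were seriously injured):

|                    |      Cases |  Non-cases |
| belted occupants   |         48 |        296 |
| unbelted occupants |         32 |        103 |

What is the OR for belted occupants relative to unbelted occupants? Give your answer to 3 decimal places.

odds, belted occupants = 48/296 = 0.1622
odds, unbelted occupants = 32/103 = 0.3107
OR = 0.1622 / 0.3107 = 0.522

OR = 0.522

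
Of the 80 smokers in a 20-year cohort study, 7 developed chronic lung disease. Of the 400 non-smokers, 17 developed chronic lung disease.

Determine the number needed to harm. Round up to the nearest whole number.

risk, smokers = 7/80 = 0.087500
risk, non-smokers = 17/400 = 0.042500
absolute risk difference = 0.045000
1 / 0.045000 = 22.222 → round up → 23

23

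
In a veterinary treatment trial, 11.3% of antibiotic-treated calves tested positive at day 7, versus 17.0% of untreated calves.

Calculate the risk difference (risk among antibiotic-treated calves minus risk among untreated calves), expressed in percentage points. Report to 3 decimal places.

risk difference = 0.1130 − 0.1700 = -0.0570 → -5.700 percentage points

-5.700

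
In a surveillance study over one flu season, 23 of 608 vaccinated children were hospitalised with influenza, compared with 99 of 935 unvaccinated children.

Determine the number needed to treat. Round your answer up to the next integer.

risk, vaccinated children = 23/608 = 0.037829
risk, unvaccinated children = 99/935 = 0.105882
absolute risk difference = 0.068053
1 / 0.068053 = 14.694 → round up → 15

NNT: 15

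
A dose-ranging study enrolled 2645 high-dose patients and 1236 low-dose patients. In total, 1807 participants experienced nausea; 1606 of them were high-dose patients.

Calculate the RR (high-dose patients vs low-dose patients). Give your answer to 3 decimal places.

high-dose patients without the outcome: 2645 − 1606 = 1039
low-dose patients with the outcome: 1807 − 1606 = 201
low-dose patients without the outcome: 1236 − 201 = 1035
risk, high-dose patients = 1606/2645 = 0.6072
risk, low-dose patients = 201/1236 = 0.1626
RR = 0.6072 / 0.1626 = 3.734

RR = 3.734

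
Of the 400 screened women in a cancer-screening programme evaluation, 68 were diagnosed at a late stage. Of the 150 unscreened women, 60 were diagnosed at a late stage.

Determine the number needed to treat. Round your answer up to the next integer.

5

risk, screened women = 68/400 = 0.170000
risk, unscreened women = 60/150 = 0.400000
absolute risk difference = 0.230000
1 / 0.230000 = 4.348 → round up → 5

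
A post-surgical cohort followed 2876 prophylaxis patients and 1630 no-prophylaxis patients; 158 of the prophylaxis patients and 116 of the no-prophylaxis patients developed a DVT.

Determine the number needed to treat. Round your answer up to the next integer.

risk, prophylaxis patients = 158/2876 = 0.054937
risk, no-prophylaxis patients = 116/1630 = 0.071166
absolute risk difference = 0.016228
1 / 0.016228 = 61.622 → round up → 62

NNT ≈ 62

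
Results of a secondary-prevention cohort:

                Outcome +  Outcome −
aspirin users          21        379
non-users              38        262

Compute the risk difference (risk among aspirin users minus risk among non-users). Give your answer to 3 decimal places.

risk, aspirin users = 21/400 = 0.0525
risk, non-users = 38/300 = 0.1267
risk difference = 0.0525 − 0.1267 = -0.074

RD = -0.074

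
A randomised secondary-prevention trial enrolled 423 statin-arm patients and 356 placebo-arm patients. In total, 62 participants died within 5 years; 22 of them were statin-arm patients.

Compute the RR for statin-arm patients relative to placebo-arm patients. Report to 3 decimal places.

statin-arm patients without the outcome: 423 − 22 = 401
placebo-arm patients with the outcome: 62 − 22 = 40
placebo-arm patients without the outcome: 356 − 40 = 316
risk, statin-arm patients = 22/423 = 0.0520
risk, placebo-arm patients = 40/356 = 0.1124
RR = 0.0520 / 0.1124 = 0.463

0.463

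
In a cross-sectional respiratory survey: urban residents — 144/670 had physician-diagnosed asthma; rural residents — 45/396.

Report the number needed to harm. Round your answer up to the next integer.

10

risk, urban residents = 144/670 = 0.214925
risk, rural residents = 45/396 = 0.113636
absolute risk difference = 0.101289
1 / 0.101289 = 9.873 → round up → 10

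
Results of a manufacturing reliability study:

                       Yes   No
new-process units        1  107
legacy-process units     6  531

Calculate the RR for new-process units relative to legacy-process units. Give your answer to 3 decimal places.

risk, new-process units = 1/108 = 0.00926
risk, legacy-process units = 6/537 = 0.01117
RR = 0.00926 / 0.01117 = 0.829

0.829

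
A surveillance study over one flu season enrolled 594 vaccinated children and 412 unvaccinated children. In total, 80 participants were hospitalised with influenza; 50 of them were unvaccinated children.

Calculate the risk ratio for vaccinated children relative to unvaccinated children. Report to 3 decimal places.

RR: 0.416

vaccinated children with the outcome: 80 − 50 = 30
vaccinated children without the outcome: 594 − 30 = 564
unvaccinated children without the outcome: 412 − 50 = 362
risk, vaccinated children = 30/594 = 0.0505
risk, unvaccinated children = 50/412 = 0.1214
RR = 0.0505 / 0.1214 = 0.416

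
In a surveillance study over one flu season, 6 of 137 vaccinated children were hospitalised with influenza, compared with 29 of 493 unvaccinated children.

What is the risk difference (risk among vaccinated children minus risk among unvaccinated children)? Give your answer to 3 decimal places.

RD = -0.015

risk, vaccinated children = 6/137 = 0.04380
risk, unvaccinated children = 29/493 = 0.05882
risk difference = 0.04380 − 0.05882 = -0.015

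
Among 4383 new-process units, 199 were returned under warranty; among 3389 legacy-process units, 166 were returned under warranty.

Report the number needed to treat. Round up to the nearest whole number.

NNT ≈ 280

risk, new-process units = 199/4383 = 0.045403
risk, legacy-process units = 166/3389 = 0.048982
absolute risk difference = 0.003579
1 / 0.003579 = 279.408 → round up → 280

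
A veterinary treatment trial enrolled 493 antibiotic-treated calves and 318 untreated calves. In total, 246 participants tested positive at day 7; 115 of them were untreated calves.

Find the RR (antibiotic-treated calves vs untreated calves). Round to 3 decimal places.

antibiotic-treated calves with the outcome: 246 − 115 = 131
antibiotic-treated calves without the outcome: 493 − 131 = 362
untreated calves without the outcome: 318 − 115 = 203
risk, antibiotic-treated calves = 131/493 = 0.2657
risk, untreated calves = 115/318 = 0.3616
RR = 0.2657 / 0.3616 = 0.735

RR: 0.735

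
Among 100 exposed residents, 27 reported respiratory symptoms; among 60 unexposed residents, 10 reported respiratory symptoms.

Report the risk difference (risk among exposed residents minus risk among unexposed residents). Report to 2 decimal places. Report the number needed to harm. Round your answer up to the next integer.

RD = 0.10; NNH = 10

risk, exposed residents = 27/100 = 0.2700
risk, unexposed residents = 10/60 = 0.1667
risk difference = 0.2700 − 0.1667 = 0.10
absolute risk difference = 0.103333
1 / 0.103333 = 9.677 → round up → 10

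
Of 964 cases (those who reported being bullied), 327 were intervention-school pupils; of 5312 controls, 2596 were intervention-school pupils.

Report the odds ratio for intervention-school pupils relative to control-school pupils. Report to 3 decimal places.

OR = (327 × 2716) / (2596 × 637) = 888132/1653652 ≈ 0.537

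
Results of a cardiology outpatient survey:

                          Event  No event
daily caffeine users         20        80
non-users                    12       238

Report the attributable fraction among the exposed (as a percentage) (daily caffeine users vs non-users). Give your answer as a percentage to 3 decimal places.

AR% ≈ 76.000%

risk, daily caffeine users = 20/100 = 0.20000
risk, non-users = 12/250 = 0.04800
AR% = (0.20000 − 0.04800) / 0.20000 = 0.7600 → 76.000%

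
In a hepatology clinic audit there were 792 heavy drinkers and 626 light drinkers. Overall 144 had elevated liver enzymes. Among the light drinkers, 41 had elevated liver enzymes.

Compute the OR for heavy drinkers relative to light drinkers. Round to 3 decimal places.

OR ≈ 2.133

heavy drinkers with the outcome: 144 − 41 = 103
heavy drinkers without the outcome: 792 − 103 = 689
light drinkers without the outcome: 626 − 41 = 585
OR = (103 × 585) / (689 × 41) = 60255/28249 ≈ 2.133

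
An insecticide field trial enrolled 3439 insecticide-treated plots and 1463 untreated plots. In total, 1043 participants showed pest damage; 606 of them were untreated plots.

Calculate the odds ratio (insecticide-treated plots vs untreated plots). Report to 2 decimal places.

insecticide-treated plots with the outcome: 1043 − 606 = 437
insecticide-treated plots without the outcome: 3439 − 437 = 3002
untreated plots without the outcome: 1463 − 606 = 857
odds, insecticide-treated plots = 437/3002 = 0.1456
odds, untreated plots = 606/857 = 0.7071
OR = 0.1456 / 0.7071 = 0.21

OR ≈ 0.21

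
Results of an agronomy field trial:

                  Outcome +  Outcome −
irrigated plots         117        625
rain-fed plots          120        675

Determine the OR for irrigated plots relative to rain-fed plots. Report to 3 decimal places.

OR = (117 × 675) / (625 × 120) = 78975/75000 ≈ 1.053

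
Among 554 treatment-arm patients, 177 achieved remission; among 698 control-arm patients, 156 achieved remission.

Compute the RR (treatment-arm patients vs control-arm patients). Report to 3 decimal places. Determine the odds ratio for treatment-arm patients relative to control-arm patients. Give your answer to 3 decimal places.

risk, treatment-arm patients = 177/554 = 0.3195
risk, control-arm patients = 156/698 = 0.2235
RR = 0.3195 / 0.2235 = 1.430
OR = (177 × 542) / (377 × 156) = 95934/58812 ≈ 1.631

RR = 1.430; OR = 1.631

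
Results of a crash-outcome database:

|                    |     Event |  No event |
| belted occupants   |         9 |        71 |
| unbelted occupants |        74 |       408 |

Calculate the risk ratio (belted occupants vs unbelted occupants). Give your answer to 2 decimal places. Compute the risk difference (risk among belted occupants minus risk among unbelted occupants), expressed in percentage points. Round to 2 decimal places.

RR = 0.73; RD = -4.10

risk, belted occupants = 9/80 = 0.1125
risk, unbelted occupants = 74/482 = 0.1535
RR = 0.1125 / 0.1535 = 0.73
risk difference = 0.1125 − 0.1535 = -0.0410 → -4.10 percentage points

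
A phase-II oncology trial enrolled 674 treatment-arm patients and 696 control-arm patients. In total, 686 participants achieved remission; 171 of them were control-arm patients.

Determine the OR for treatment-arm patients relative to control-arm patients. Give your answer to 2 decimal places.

treatment-arm patients with the outcome: 686 − 171 = 515
treatment-arm patients without the outcome: 674 − 515 = 159
control-arm patients without the outcome: 696 − 171 = 525
OR = (515 × 525) / (159 × 171) = 270375/27189 ≈ 9.94

OR: 9.94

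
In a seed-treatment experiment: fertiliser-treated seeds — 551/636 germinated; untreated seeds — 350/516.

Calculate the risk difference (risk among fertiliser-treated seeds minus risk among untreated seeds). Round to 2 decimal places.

RD: 0.19

risk, fertiliser-treated seeds = 551/636 = 0.8664
risk, untreated seeds = 350/516 = 0.6783
risk difference = 0.8664 − 0.6783 = 0.19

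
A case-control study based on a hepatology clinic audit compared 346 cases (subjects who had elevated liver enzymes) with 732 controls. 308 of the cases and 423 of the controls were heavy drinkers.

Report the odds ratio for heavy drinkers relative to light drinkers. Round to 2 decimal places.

OR = (308 × 309) / (423 × 38) = 95172/16074 ≈ 5.92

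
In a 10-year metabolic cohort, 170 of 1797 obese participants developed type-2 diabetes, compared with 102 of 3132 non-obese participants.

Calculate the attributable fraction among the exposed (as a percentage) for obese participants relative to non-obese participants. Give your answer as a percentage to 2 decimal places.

AR%: 65.57%

risk, obese participants = 170/1797 = 0.09460
risk, non-obese participants = 102/3132 = 0.03257
AR% = (0.09460 − 0.03257) / 0.09460 = 0.6557 → 65.57%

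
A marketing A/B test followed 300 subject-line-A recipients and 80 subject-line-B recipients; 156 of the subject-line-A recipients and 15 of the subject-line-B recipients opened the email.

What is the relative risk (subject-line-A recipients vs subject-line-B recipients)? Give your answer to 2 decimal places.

RR ≈ 2.77

risk, subject-line-A recipients = 156/300 = 0.5200
risk, subject-line-B recipients = 15/80 = 0.1875
RR = 0.5200 / 0.1875 = 2.77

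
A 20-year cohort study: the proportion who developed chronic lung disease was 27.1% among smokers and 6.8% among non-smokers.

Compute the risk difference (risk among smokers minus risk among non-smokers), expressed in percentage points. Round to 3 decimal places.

20.300

risk difference = 0.2710 − 0.0680 = 0.2030 → 20.300 percentage points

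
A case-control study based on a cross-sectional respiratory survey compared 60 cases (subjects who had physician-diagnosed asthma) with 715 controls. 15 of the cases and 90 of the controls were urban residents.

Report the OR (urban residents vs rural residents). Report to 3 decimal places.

OR: 2.315

odds, urban residents = 15/90 = 0.1667
odds, rural residents = 45/625 = 0.0720
OR = 0.1667 / 0.0720 = 2.315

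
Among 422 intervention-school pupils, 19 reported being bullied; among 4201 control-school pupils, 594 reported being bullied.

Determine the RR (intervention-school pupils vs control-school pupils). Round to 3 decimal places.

0.318

risk, intervention-school pupils = 19/422 = 0.04502
risk, control-school pupils = 594/4201 = 0.14139
RR = 0.04502 / 0.14139 = 0.318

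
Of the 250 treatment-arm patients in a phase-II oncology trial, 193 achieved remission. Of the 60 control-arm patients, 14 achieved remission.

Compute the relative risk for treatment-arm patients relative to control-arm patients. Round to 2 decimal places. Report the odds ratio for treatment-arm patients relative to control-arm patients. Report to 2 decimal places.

risk, treatment-arm patients = 193/250 = 0.7720
risk, control-arm patients = 14/60 = 0.2333
RR = 0.7720 / 0.2333 = 3.31
OR = (193 × 46) / (57 × 14) = 8878/798 ≈ 11.13

RR = 3.31; OR = 11.13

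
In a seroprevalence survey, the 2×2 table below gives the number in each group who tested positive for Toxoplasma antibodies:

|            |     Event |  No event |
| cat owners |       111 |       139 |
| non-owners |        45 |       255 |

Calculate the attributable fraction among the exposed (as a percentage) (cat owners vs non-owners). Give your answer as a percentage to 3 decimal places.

66.216%

risk, cat owners = 111/250 = 0.4440
risk, non-owners = 45/300 = 0.1500
AR% = (0.4440 − 0.1500) / 0.4440 = 0.6622 → 66.216%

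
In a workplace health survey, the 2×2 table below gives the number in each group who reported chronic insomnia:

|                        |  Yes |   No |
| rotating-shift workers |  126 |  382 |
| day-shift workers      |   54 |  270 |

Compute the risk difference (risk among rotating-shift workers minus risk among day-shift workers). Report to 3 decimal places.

risk, rotating-shift workers = 126/508 = 0.2480
risk, day-shift workers = 54/324 = 0.1667
risk difference = 0.2480 − 0.1667 = 0.081

0.081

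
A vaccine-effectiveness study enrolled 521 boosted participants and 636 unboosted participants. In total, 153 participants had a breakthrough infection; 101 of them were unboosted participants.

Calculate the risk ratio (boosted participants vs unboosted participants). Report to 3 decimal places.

RR ≈ 0.628

boosted participants with the outcome: 153 − 101 = 52
boosted participants without the outcome: 521 − 52 = 469
unboosted participants without the outcome: 636 − 101 = 535
risk, boosted participants = 52/521 = 0.0998
risk, unboosted participants = 101/636 = 0.1588
RR = 0.0998 / 0.1588 = 0.628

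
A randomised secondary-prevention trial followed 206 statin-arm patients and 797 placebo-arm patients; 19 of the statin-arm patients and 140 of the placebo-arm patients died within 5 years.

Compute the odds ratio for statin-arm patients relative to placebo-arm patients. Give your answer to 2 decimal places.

odds, statin-arm patients = 19/187 = 0.1016
odds, placebo-arm patients = 140/657 = 0.2131
OR = 0.1016 / 0.2131 = 0.48

OR ≈ 0.48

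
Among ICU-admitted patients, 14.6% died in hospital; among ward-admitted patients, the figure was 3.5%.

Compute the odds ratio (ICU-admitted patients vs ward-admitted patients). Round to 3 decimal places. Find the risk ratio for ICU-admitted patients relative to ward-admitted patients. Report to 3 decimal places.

OR = 4.714; RR = 4.171

odds, ICU-admitted patients = 0.14600/0.85400 = 0.17096
odds, ward-admitted patients = 0.03500/0.96500 = 0.03627
OR = 0.17096 / 0.03627 = 4.714
RR = 0.14600 / 0.03500 = 4.171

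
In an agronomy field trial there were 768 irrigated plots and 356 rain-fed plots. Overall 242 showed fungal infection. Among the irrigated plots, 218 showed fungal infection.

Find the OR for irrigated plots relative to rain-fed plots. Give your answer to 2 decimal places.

irrigated plots without the outcome: 768 − 218 = 550
rain-fed plots with the outcome: 242 − 218 = 24
rain-fed plots without the outcome: 356 − 24 = 332
OR = (218 × 332) / (550 × 24) = 72376/13200 ≈ 5.48

5.48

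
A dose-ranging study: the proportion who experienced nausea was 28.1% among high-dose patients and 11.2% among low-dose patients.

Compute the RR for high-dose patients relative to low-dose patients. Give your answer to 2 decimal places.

RR = 0.2810 / 0.1120 = 2.51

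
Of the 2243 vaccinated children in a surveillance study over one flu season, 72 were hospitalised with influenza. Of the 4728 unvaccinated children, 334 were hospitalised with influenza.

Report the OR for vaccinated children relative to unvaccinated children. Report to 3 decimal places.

OR = (72 × 4394) / (2171 × 334) = 316368/725114 ≈ 0.436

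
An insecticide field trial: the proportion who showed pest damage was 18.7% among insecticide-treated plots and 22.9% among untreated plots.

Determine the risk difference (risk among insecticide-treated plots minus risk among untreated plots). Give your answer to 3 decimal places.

risk difference = 0.1870 − 0.2290 = -0.042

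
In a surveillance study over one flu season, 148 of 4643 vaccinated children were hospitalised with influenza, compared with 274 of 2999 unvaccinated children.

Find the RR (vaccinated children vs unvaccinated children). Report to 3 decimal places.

RR = 0.349

risk, vaccinated children = 148/4643 = 0.03188
risk, unvaccinated children = 274/2999 = 0.09136
RR = 0.03188 / 0.09136 = 0.349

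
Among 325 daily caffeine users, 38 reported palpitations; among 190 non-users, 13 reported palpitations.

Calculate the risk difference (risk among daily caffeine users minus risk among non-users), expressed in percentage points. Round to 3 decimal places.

4.850

risk, daily caffeine users = 38/325 = 0.1169
risk, non-users = 13/190 = 0.0684
risk difference = 0.1169 − 0.0684 = 0.0485 → 4.850 percentage points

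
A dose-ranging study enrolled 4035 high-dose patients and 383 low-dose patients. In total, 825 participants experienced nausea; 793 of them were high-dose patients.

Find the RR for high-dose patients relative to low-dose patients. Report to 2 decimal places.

high-dose patients without the outcome: 4035 − 793 = 3242
low-dose patients with the outcome: 825 − 793 = 32
low-dose patients without the outcome: 383 − 32 = 351
risk, high-dose patients = 793/4035 = 0.1965
risk, low-dose patients = 32/383 = 0.0836
RR = 0.1965 / 0.0836 = 2.35

RR ≈ 2.35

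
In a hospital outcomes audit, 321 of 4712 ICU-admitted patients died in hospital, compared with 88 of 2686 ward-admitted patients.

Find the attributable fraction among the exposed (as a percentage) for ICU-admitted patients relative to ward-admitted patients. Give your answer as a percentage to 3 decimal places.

AR%: 51.908%

risk, ICU-admitted patients = 321/4712 = 0.06812
risk, ward-admitted patients = 88/2686 = 0.03276
AR% = (0.06812 − 0.03276) / 0.06812 = 0.5191 → 51.908%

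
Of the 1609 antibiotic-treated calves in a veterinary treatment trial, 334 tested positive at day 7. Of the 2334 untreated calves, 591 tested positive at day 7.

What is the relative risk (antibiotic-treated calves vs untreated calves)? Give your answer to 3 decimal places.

RR: 0.820

risk, antibiotic-treated calves = 334/1609 = 0.2076
risk, untreated calves = 591/2334 = 0.2532
RR = 0.2076 / 0.2532 = 0.820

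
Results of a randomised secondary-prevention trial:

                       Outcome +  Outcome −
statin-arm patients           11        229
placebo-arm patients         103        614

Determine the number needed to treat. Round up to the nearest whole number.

11

risk, statin-arm patients = 11/240 = 0.045833
risk, placebo-arm patients = 103/717 = 0.143654
absolute risk difference = 0.097821
1 / 0.097821 = 10.223 → round up → 11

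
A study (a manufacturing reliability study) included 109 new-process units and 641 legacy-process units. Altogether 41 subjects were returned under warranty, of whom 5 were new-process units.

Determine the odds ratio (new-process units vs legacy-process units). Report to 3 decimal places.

0.808

new-process units without the outcome: 109 − 5 = 104
legacy-process units with the outcome: 41 − 5 = 36
legacy-process units without the outcome: 641 − 36 = 605
odds, new-process units = 5/104 = 0.04808
odds, legacy-process units = 36/605 = 0.05950
OR = 0.04808 / 0.05950 = 0.808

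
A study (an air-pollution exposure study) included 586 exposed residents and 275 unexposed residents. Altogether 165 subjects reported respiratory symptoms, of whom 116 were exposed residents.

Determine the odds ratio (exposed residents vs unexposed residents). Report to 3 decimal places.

OR ≈ 1.138

exposed residents without the outcome: 586 − 116 = 470
unexposed residents with the outcome: 165 − 116 = 49
unexposed residents without the outcome: 275 − 49 = 226
OR = (116 × 226) / (470 × 49) = 26216/23030 ≈ 1.138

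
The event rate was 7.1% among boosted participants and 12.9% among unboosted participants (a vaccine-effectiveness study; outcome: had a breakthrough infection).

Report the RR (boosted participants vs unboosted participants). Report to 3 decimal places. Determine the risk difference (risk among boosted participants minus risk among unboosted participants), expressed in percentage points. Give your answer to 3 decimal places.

RR = 0.550; RD = -5.800

RR = 0.0710 / 0.1290 = 0.550
risk difference = 0.0710 − 0.1290 = -0.0580 → -5.800 percentage points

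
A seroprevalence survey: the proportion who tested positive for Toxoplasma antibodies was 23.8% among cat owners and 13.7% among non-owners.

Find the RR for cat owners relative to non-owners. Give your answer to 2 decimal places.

RR = 0.2380 / 0.1370 = 1.74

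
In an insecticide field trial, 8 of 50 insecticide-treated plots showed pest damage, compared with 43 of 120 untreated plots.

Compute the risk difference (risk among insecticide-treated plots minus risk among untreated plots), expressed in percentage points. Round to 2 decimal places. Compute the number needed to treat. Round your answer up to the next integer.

RD = -19.83; NNT = 6

risk, insecticide-treated plots = 8/50 = 0.1600
risk, untreated plots = 43/120 = 0.3583
risk difference = 0.1600 − 0.3583 = -0.1983 → -19.83 percentage points
absolute risk difference = 0.198333
1 / 0.198333 = 5.042 → round up → 6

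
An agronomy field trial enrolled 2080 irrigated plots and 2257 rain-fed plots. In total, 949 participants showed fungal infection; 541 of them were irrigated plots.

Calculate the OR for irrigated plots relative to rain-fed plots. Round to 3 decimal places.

OR ≈ 1.593

irrigated plots without the outcome: 2080 − 541 = 1539
rain-fed plots with the outcome: 949 − 541 = 408
rain-fed plots without the outcome: 2257 − 408 = 1849
odds, irrigated plots = 541/1539 = 0.3515
odds, rain-fed plots = 408/1849 = 0.2207
OR = 0.3515 / 0.2207 = 1.593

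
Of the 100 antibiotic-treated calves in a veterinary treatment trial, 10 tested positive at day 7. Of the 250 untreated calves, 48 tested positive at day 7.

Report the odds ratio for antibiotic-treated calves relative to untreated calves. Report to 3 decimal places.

OR = (10 × 202) / (90 × 48) = 2020/4320 ≈ 0.468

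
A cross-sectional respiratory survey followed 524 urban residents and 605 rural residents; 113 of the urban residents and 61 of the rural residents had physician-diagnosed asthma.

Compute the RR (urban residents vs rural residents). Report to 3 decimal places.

RR ≈ 2.139

risk, urban residents = 113/524 = 0.2156
risk, rural residents = 61/605 = 0.1008
RR = 0.2156 / 0.1008 = 2.139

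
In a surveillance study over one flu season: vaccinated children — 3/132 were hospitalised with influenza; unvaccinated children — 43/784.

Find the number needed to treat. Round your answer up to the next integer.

risk, vaccinated children = 3/132 = 0.022727
risk, unvaccinated children = 43/784 = 0.054847
absolute risk difference = 0.032120
1 / 0.032120 = 31.133 → round up → 32

32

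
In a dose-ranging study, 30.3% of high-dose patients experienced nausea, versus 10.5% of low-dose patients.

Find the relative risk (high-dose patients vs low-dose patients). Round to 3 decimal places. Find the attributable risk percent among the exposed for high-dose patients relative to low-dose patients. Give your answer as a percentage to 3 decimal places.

RR = 2.886; AR% = 65.347%

RR = 0.3030 / 0.1050 = 2.886
AR% = (0.3030 − 0.1050) / 0.3030 = 0.6535 → 65.347%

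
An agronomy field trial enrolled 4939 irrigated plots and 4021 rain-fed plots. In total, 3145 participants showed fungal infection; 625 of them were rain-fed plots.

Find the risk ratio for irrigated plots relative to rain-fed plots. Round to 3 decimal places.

irrigated plots with the outcome: 3145 − 625 = 2520
irrigated plots without the outcome: 4939 − 2520 = 2419
rain-fed plots without the outcome: 4021 − 625 = 3396
risk, irrigated plots = 2520/4939 = 0.5102
risk, rain-fed plots = 625/4021 = 0.1554
RR = 0.5102 / 0.1554 = 3.283

RR ≈ 3.283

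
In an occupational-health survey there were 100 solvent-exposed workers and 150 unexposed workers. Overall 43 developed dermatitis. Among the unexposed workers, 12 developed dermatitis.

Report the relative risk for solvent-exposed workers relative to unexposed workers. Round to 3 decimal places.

RR = 3.875

solvent-exposed workers with the outcome: 43 − 12 = 31
solvent-exposed workers without the outcome: 100 − 31 = 69
unexposed workers without the outcome: 150 − 12 = 138
risk, solvent-exposed workers = 31/100 = 0.3100
risk, unexposed workers = 12/150 = 0.0800
RR = 0.3100 / 0.0800 = 3.875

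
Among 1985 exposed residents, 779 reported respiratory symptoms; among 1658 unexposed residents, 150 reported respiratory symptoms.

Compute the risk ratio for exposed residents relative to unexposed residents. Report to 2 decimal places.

risk, exposed residents = 779/1985 = 0.3924
risk, unexposed residents = 150/1658 = 0.0905
RR = 0.3924 / 0.0905 = 4.34

4.34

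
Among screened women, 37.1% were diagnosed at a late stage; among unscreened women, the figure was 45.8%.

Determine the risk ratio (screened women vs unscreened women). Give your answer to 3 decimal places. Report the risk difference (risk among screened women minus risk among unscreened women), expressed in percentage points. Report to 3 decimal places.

RR = 0.810; RD = -8.700

RR = 0.3710 / 0.4580 = 0.810
risk difference = 0.3710 − 0.4580 = -0.0870 → -8.700 percentage points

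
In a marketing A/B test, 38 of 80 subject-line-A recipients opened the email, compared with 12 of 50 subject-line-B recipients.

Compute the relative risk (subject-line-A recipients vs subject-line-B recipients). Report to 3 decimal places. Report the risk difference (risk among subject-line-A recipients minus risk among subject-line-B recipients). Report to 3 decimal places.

risk, subject-line-A recipients = 38/80 = 0.4750
risk, subject-line-B recipients = 12/50 = 0.2400
RR = 0.4750 / 0.2400 = 1.979
risk difference = 0.4750 − 0.2400 = 0.235

RR = 1.979; RD = 0.235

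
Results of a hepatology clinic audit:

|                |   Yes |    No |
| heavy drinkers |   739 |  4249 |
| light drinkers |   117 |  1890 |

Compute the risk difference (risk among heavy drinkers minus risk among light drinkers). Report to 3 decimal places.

risk, heavy drinkers = 739/4988 = 0.1482
risk, light drinkers = 117/2007 = 0.0583
risk difference = 0.1482 − 0.0583 = 0.090

RD ≈ 0.090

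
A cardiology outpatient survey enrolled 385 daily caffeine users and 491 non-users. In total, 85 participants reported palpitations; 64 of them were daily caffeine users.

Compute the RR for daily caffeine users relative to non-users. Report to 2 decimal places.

daily caffeine users without the outcome: 385 − 64 = 321
non-users with the outcome: 85 − 64 = 21
non-users without the outcome: 491 − 21 = 470
risk, daily caffeine users = 64/385 = 0.16623
risk, non-users = 21/491 = 0.04277
RR = 0.16623 / 0.04277 = 3.89

3.89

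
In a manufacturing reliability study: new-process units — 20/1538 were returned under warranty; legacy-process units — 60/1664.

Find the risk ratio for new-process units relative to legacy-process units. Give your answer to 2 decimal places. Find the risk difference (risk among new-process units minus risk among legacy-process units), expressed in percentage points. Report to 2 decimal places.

RR = 0.36; RD = -2.31

risk, new-process units = 20/1538 = 0.01300
risk, legacy-process units = 60/1664 = 0.03606
RR = 0.01300 / 0.03606 = 0.36
risk difference = 0.01300 − 0.03606 = -0.02305 → -2.31 percentage points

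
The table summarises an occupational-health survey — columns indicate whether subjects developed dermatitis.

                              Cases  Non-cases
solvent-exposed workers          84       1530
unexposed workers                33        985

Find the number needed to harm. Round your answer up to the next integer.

risk, solvent-exposed workers = 84/1614 = 0.052045
risk, unexposed workers = 33/1018 = 0.032417
absolute risk difference = 0.019628
1 / 0.019628 = 50.948 → round up → 51

NNH = 51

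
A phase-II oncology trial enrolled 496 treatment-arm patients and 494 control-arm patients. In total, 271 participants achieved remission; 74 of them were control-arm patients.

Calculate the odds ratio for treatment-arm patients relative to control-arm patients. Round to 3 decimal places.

treatment-arm patients with the outcome: 271 − 74 = 197
treatment-arm patients without the outcome: 496 − 197 = 299
control-arm patients without the outcome: 494 − 74 = 420
OR = (197 × 420) / (299 × 74) = 82740/22126 ≈ 3.739

3.739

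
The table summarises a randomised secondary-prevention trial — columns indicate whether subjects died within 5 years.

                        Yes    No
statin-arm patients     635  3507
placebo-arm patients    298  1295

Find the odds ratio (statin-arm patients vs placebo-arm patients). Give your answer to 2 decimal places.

OR = (635 × 1295) / (3507 × 298) = 822325/1045086 ≈ 0.79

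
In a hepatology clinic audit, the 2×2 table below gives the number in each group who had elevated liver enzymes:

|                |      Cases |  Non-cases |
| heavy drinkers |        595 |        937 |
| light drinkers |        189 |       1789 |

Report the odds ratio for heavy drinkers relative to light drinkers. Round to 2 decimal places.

OR = (595 × 1789) / (937 × 189) = 1064455/177093 ≈ 6.01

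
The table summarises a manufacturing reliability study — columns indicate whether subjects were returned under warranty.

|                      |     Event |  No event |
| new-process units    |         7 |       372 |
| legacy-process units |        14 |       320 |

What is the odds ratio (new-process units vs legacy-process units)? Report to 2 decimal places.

OR = (7 × 320) / (372 × 14) = 2240/5208 ≈ 0.43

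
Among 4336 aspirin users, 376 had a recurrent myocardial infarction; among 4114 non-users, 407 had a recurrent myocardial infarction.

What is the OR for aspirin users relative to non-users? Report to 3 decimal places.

OR = (376 × 3707) / (3960 × 407) = 1393832/1611720 ≈ 0.865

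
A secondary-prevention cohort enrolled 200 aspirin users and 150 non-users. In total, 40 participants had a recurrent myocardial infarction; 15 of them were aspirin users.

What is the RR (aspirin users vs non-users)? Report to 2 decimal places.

aspirin users without the outcome: 200 − 15 = 185
non-users with the outcome: 40 − 15 = 25
non-users without the outcome: 150 − 25 = 125
risk, aspirin users = 15/200 = 0.0750
risk, non-users = 25/150 = 0.1667
RR = 0.0750 / 0.1667 = 0.45

RR ≈ 0.45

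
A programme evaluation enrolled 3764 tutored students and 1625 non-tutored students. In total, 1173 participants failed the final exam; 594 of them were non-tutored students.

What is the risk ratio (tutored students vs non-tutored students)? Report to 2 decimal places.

tutored students with the outcome: 1173 − 594 = 579
tutored students without the outcome: 3764 − 579 = 3185
non-tutored students without the outcome: 1625 − 594 = 1031
risk, tutored students = 579/3764 = 0.1538
risk, non-tutored students = 594/1625 = 0.3655
RR = 0.1538 / 0.3655 = 0.42

RR = 0.42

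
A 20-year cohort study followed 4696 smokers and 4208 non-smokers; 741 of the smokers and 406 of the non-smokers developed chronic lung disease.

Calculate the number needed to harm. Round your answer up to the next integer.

17

risk, smokers = 741/4696 = 0.157794
risk, non-smokers = 406/4208 = 0.096483
absolute risk difference = 0.061311
1 / 0.061311 = 16.310 → round up → 17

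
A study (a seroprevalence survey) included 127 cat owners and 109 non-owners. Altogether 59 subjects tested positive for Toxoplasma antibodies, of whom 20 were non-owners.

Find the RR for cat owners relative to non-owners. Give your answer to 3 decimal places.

1.674

cat owners with the outcome: 59 − 20 = 39
cat owners without the outcome: 127 − 39 = 88
non-owners without the outcome: 109 − 20 = 89
risk, cat owners = 39/127 = 0.3071
risk, non-owners = 20/109 = 0.1835
RR = 0.3071 / 0.1835 = 1.674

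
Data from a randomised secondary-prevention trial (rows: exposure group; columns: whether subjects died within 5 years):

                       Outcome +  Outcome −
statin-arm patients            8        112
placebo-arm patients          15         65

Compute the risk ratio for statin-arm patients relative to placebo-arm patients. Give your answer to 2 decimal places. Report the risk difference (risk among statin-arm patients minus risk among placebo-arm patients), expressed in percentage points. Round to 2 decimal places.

risk, statin-arm patients = 8/120 = 0.0667
risk, placebo-arm patients = 15/80 = 0.1875
RR = 0.0667 / 0.1875 = 0.36
risk difference = 0.0667 − 0.1875 = -0.1208 → -12.08 percentage points

RR = 0.36; RD = -12.08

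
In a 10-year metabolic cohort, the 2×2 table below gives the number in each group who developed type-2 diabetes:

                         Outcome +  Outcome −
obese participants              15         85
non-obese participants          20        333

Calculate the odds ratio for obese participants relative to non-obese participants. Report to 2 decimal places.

odds, obese participants = 15/85 = 0.1765
odds, non-obese participants = 20/333 = 0.0601
OR = 0.1765 / 0.0601 = 2.94

2.94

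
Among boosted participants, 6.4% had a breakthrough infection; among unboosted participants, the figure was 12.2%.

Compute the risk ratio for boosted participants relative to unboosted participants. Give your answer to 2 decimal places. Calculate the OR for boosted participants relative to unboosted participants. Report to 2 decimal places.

RR = 0.52; OR = 0.49

RR = 0.0640 / 0.1220 = 0.52
odds, boosted participants = 0.0640/0.9360 = 0.0684
odds, unboosted participants = 0.1220/0.8780 = 0.1390
OR = 0.0684 / 0.1390 = 0.49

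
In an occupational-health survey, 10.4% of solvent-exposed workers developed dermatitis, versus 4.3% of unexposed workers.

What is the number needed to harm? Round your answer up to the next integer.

17

absolute risk difference = 0.061000
1 / 0.061000 = 16.393 → round up → 17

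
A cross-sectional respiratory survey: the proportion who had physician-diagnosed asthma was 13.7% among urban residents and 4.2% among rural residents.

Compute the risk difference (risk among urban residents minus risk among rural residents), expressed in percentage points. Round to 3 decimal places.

risk difference = 0.13700 − 0.04200 = 0.09500 → 9.500 percentage points

RD = 9.500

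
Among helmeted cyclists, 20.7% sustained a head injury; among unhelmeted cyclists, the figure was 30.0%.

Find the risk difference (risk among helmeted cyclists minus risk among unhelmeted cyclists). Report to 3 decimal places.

risk difference = 0.2070 − 0.3000 = -0.093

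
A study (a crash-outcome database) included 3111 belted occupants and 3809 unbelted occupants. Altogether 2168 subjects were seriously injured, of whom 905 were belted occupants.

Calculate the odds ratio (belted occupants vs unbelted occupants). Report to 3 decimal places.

belted occupants without the outcome: 3111 − 905 = 2206
unbelted occupants with the outcome: 2168 − 905 = 1263
unbelted occupants without the outcome: 3809 − 1263 = 2546
odds, belted occupants = 905/2206 = 0.4102
odds, unbelted occupants = 1263/2546 = 0.4961
OR = 0.4102 / 0.4961 = 0.827

0.827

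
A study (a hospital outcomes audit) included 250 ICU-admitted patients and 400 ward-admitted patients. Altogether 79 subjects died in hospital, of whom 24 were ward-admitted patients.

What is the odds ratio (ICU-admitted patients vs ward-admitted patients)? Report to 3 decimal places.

ICU-admitted patients with the outcome: 79 − 24 = 55
ICU-admitted patients without the outcome: 250 − 55 = 195
ward-admitted patients without the outcome: 400 − 24 = 376
OR = (55 × 376) / (195 × 24) = 20680/4680 ≈ 4.419

4.419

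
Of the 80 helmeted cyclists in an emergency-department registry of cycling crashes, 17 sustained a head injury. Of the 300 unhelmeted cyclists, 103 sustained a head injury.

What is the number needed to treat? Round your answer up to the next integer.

risk, helmeted cyclists = 17/80 = 0.212500
risk, unhelmeted cyclists = 103/300 = 0.343333
absolute risk difference = 0.130833
1 / 0.130833 = 7.643 → round up → 8

NNT = 8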